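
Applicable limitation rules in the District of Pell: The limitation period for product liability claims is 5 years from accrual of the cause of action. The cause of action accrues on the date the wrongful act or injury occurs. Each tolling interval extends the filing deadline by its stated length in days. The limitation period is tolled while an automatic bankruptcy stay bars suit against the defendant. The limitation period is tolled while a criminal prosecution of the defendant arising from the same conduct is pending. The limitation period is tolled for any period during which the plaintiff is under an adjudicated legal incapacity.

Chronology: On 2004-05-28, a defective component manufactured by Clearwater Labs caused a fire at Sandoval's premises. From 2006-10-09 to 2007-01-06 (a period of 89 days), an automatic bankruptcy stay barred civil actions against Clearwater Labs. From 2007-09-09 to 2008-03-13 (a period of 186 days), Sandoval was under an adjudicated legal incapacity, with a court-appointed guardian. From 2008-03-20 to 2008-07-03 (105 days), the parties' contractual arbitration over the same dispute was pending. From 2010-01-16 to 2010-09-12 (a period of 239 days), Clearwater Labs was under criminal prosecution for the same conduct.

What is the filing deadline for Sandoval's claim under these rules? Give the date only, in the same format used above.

The claim accrued on 2004-05-28, when the wrongful act occurred.
The untolled deadline — 5 years after 2004-05-28 — is 2009-05-28.
The automatic bankruptcy stay from 2006-10-09 to 2007-01-06 tolled the period for 89 days, extending the deadline to 2009-08-25.
The plaintiff's legal incapacity from 2007-09-09 to 2008-03-13 tolled the period for 186 days, extending the deadline to 2010-02-27.
The period was tolled for 239 days by the pending criminal prosecution (2010-01-16 to 2010-09-12), pushing the deadline to 2010-10-24.
The pending related arbitration from 2008-03-20 to 2008-07-03 does not toll the period, because no stated rule makes a pending arbitration a tolling event.

2010-10-24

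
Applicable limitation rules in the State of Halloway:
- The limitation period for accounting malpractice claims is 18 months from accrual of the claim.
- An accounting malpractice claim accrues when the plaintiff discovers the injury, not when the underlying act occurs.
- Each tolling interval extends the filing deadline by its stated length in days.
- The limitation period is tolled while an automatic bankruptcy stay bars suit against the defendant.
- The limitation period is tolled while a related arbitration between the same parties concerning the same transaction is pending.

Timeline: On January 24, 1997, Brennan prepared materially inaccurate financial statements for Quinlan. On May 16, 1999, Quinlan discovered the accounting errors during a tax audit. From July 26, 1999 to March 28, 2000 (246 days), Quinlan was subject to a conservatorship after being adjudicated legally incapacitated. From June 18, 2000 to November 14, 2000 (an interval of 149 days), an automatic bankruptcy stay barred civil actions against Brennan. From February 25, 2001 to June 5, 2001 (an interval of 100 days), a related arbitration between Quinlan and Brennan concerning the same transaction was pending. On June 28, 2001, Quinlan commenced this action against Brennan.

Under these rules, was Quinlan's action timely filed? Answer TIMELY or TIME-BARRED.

TIMELY

Accrual is tied to discovery, so the period began on May 16, 1999 rather than on January 24, 1997 when the act occurred.
18 months from May 16, 1999 is November 16, 2000.
The automatic bankruptcy stay from June 18, 2000 to November 14, 2000 tolled the period for 149 days, extending the deadline to April 14, 2001.
Because the pending related arbitration ran from February 25, 2001 to June 5, 2001, the deadline is extended by 100 days to July 23, 2001.
The plaintiff's legal incapacity from July 26, 1999 to March 28, 2000 does not toll the period, because no stated rule makes the plaintiff's incapacity a tolling event.
Filing on June 28, 2001 beat the July 23, 2001 deadline — the action is timely.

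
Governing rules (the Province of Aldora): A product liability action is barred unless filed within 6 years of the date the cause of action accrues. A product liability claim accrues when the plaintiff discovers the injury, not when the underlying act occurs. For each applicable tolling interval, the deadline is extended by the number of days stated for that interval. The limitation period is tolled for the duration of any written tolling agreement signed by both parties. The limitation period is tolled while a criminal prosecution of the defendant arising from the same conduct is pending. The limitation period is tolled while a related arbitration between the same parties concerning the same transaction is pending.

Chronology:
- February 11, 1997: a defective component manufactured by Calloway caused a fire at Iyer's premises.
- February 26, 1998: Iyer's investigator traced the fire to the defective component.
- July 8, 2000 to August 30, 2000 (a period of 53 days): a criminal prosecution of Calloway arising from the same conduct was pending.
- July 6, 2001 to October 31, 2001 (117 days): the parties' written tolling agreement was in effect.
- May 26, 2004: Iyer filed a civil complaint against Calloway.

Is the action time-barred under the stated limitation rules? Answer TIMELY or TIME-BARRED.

Accrual is tied to discovery, so the period began on February 26, 1998 rather than on February 11, 1997 when the act occurred.
Adding the 6 years base period to February 26, 1998 gives a deadline of February 26, 2004, before any tolling.
The period was tolled for 53 days by the pending criminal prosecution (July 8, 2000 to August 30, 2000), pushing the deadline to April 19, 2004.
Because the written tolling agreement ran from July 6, 2001 to October 31, 2001, the deadline is extended by 117 days to August 14, 2004.
The May 26, 2004 filing precedes the August 14, 2004 deadline; the claim is timely.

TIMELY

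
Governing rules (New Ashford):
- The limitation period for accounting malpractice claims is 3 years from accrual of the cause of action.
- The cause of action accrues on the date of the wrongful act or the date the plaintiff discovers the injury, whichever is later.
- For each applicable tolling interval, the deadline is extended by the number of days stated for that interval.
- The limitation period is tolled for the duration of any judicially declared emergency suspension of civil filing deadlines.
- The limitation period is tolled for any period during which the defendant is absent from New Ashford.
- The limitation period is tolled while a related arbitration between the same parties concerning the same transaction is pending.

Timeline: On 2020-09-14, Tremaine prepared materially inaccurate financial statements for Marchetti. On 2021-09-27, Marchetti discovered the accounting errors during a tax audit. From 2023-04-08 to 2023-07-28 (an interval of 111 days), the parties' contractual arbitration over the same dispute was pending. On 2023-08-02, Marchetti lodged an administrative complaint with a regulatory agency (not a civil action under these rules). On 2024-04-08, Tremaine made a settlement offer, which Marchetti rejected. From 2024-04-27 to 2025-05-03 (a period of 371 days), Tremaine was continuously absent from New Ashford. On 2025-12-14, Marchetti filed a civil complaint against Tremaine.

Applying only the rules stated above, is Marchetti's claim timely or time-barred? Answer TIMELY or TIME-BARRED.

The claim accrued on 2021-09-27 — the later of the 2020-09-14 act and the 2021-09-27 discovery.
Adding the 3 years base period to 2021-09-27 gives a deadline of 2024-09-27, before any tolling.
Because the pending related arbitration ran from 2023-04-08 to 2023-07-28, the deadline is extended by 111 days to 2025-01-16.
Because the defendant's absence from the jurisdiction ran from 2024-04-27 to 2025-05-03, the deadline is extended by 371 days to 2026-01-22.
The other events in the timeline have no effect on the limitation period under the stated rules.
The 2025-12-14 filing precedes the 2026-01-22 deadline; the claim is timely.

TIMELY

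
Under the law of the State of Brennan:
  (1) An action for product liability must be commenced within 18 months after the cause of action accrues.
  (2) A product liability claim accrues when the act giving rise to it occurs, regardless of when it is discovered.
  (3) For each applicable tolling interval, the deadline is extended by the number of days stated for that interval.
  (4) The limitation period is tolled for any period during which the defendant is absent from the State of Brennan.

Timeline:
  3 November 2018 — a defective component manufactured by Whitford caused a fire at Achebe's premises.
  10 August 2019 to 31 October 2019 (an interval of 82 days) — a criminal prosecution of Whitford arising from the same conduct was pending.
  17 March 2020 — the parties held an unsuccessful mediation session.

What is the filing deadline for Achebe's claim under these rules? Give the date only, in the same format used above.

3 May 2020

The claim accrued on 3 November 2018, when the wrongful act occurred.
18 months from 3 November 2018 is 3 May 2020.
The pending criminal prosecution from 10 August 2019 to 31 October 2019 does not toll the period, because no stated rule makes a criminal prosecution a tolling event.
None of the other events listed affects the running of the period under the stated rules.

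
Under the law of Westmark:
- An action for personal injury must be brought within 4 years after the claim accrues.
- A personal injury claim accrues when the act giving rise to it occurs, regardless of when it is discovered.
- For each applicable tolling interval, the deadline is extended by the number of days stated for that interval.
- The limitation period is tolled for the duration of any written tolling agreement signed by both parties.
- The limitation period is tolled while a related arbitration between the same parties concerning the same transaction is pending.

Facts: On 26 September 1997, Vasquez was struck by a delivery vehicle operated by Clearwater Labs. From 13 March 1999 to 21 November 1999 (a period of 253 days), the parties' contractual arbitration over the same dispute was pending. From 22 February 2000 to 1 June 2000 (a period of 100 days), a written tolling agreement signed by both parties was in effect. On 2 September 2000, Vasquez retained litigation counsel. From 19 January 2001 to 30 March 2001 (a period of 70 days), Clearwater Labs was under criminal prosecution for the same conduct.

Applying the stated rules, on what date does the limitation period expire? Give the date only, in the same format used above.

14 September 2002

The claim accrued on 26 September 1997, the date of the act.
Adding the 4 years base period to 26 September 1997 gives a deadline of 26 September 2001, before any tolling.
The pending related arbitration from 13 March 1999 to 21 November 1999 tolled the period for 253 days, extending the deadline to 6 June 2002.
The written tolling agreement from 22 February 2000 to 1 June 2000 tolled the period for 100 days, extending the deadline to 14 September 2002.
Although a criminal prosecution ran from 19 January 2001 to 30 March 2001, the stated rules do not make that a tolling event, so it is disregarded.
Nothing else in the chronology tolls or restarts the period.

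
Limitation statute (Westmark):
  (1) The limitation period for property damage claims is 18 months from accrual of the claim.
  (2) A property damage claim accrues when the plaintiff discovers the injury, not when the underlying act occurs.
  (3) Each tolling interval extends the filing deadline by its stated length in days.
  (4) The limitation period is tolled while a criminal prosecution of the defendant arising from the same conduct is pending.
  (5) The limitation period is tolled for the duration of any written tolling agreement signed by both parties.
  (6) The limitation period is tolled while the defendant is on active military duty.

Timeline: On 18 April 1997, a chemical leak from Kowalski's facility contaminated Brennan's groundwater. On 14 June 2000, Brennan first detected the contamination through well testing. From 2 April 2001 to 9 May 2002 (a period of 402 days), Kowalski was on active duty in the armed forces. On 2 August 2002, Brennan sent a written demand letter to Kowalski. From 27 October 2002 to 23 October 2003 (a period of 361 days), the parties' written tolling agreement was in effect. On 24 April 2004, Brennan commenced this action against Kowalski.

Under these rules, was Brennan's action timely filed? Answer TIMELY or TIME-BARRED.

Under the discovery rule, the claim accrued on 14 June 2000, when Brennan discovered the injury — not on the 18 April 1997 date of the underlying act.
The untolled deadline — 18 months after 14 June 2000 — is 14 December 2001.
Because the defendant's active military service ran from 2 April 2001 to 9 May 2002, the deadline is extended by 402 days to 20 January 2003.
Because the written tolling agreement ran from 27 October 2002 to 23 October 2003, the deadline is extended by 361 days to 16 January 2004.
The other events in the timeline have no effect on the limitation period under the stated rules.
Brennan filed on 24 April 2004, after the 16 January 2004 deadline, so the action is time-barred.

TIME-BARRED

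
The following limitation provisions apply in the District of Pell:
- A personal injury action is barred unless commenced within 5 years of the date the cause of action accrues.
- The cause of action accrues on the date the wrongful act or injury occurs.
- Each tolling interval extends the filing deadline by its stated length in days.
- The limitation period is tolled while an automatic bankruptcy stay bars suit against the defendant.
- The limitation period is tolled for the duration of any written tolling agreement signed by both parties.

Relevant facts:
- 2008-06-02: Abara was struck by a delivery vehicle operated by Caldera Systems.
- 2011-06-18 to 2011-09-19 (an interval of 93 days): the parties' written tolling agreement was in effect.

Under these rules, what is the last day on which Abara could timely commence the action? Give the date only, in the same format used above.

The limitation period began to run on 2008-06-02.
Adding the 5 years base period to 2008-06-02 gives a deadline of 2013-06-02, before any tolling.
The period was tolled for 93 days by the written tolling agreement (2011-06-18 to 2011-09-19), pushing the deadline to 2013-09-03.

2013-09-03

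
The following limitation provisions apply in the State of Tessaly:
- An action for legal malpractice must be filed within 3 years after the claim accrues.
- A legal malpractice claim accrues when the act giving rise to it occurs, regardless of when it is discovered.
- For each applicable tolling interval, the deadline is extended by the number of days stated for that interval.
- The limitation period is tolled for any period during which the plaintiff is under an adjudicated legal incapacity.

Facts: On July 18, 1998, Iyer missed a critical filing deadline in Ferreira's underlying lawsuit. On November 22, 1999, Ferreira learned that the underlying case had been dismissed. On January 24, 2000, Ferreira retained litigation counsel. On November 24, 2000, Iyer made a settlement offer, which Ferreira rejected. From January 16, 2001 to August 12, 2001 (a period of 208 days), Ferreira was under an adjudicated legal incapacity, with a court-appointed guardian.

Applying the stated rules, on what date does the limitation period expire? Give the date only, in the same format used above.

Because the rule ties accrual to occurrence, the claim accrued on July 18, 1998, not on the November 22, 1999 discovery date.
3 years from July 18, 1998 is July 18, 2001.
Because the plaintiff's legal incapacity ran from January 16, 2001 to August 12, 2001, the deadline is extended by 208 days to February 11, 2002.
None of the other events listed affects the running of the period under the stated rules.

February 11, 2002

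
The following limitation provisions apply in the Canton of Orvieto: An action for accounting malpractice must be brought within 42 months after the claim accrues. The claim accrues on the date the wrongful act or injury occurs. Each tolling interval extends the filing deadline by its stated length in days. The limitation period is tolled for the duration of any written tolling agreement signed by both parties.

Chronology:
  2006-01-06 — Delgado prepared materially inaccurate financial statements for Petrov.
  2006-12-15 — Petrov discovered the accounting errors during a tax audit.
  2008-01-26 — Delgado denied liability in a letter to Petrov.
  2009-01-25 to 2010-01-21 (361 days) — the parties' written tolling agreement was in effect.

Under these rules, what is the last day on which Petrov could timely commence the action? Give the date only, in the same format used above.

Because the rule ties accrual to occurrence, the claim accrued on 2006-01-06, not on the 2006-12-15 discovery date.
42 months from 2006-01-06 is 2009-07-06.
The period was tolled for 361 days by the written tolling agreement (2009-01-25 to 2010-01-21), pushing the deadline to 2010-07-02.
The other events in the timeline have no effect on the limitation period under the stated rules.

2010-07-02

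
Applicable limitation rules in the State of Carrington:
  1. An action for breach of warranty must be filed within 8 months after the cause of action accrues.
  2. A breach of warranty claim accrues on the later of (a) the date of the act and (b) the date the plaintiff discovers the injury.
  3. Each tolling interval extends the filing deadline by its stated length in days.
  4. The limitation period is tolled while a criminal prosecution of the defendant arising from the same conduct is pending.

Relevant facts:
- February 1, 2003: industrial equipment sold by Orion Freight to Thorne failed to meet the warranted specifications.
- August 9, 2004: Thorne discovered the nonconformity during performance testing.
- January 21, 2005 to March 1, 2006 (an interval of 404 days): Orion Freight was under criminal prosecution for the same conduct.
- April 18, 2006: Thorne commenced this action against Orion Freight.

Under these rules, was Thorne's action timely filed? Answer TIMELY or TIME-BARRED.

TIMELY

Taking the later of the act (February 1, 2003) and discovery (August 9, 2004), the claim accrued on August 9, 2004.
Adding the 8 months base period to August 9, 2004 gives a deadline of April 9, 2005, before any tolling.
Because the pending criminal prosecution ran from January 21, 2005 to March 1, 2006, the deadline is extended by 404 days to May 18, 2006.
The April 18, 2006 filing precedes the May 18, 2006 deadline; the claim is timely.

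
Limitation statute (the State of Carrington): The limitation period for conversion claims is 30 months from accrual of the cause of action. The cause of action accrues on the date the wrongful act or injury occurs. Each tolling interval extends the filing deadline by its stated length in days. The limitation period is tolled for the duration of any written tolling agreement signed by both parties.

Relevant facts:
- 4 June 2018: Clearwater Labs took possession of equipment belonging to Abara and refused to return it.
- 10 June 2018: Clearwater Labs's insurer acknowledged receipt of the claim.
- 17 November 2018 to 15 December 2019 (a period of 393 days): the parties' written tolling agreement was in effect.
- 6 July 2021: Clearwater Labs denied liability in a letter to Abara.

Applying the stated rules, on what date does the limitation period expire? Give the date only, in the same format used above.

1 January 2022

The limitation period began to run on 4 June 2018.
The untolled deadline — 30 months after 4 June 2018 — is 4 December 2020.
Because the written tolling agreement ran from 17 November 2018 to 15 December 2019, the deadline is extended by 393 days to 1 January 2022.
None of the other events listed affects the running of the period under the stated rules.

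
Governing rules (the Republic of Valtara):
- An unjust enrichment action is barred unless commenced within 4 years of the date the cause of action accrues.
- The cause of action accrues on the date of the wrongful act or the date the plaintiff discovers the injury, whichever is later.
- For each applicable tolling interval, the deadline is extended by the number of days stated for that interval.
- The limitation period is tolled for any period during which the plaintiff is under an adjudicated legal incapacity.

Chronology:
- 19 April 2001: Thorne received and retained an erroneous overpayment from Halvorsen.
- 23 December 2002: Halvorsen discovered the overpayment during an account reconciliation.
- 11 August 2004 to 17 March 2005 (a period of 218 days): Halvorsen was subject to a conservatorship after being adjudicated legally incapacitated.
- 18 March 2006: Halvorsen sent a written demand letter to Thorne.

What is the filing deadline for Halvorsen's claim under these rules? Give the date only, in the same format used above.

29 July 2007

Taking the later of the act (19 April 2001) and discovery (23 December 2002), the claim accrued on 23 December 2002.
4 years from 23 December 2002 is 23 December 2006.
The period was tolled for 218 days by the plaintiff's legal incapacity (11 August 2004 to 17 March 2005), pushing the deadline to 29 July 2007.
The other events in the timeline have no effect on the limitation period under the stated rules.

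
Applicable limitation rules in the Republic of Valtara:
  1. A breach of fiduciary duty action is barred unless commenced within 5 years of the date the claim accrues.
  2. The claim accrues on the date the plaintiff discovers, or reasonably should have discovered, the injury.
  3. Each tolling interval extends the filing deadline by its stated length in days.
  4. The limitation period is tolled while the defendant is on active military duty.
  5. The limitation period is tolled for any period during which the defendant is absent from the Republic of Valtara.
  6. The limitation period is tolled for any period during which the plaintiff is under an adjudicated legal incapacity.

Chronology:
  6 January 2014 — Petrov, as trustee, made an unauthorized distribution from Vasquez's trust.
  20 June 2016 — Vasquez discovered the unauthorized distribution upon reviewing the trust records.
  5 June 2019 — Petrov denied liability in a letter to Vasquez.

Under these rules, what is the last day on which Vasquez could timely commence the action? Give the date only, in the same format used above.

Under the discovery rule, the claim accrued on 20 June 2016, when Vasquez discovered the injury — not on the 6 January 2014 date of the underlying act.
The untolled deadline — 5 years after 20 June 2016 — is 20 June 2021.
Nothing else in the chronology tolls or restarts the period.

20 June 2021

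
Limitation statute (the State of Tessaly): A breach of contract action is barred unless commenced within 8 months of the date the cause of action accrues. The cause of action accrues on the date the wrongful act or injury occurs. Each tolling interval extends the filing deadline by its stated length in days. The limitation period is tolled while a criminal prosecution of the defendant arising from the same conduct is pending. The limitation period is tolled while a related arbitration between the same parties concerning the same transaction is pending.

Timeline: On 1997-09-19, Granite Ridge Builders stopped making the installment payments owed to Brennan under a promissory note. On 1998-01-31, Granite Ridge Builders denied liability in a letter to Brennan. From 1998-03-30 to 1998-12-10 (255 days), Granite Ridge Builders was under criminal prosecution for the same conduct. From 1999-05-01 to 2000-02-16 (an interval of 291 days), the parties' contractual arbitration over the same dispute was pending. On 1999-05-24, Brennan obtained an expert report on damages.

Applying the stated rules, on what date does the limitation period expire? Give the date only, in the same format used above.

1999-01-29

The limitation period began to run on 1997-09-19.
Adding the 8 months base period to 1997-09-19 gives a deadline of 1998-05-19, before any tolling.
The pending criminal prosecution from 1998-03-30 to 1998-12-10 tolled the period for 255 days, extending the deadline to 1999-01-29.
The pending related arbitration from 1999-05-01 to 2000-02-16 began after the period had already run on 1999-01-29, so it has no tolling effect.
The other events in the timeline have no effect on the limitation period under the stated rules.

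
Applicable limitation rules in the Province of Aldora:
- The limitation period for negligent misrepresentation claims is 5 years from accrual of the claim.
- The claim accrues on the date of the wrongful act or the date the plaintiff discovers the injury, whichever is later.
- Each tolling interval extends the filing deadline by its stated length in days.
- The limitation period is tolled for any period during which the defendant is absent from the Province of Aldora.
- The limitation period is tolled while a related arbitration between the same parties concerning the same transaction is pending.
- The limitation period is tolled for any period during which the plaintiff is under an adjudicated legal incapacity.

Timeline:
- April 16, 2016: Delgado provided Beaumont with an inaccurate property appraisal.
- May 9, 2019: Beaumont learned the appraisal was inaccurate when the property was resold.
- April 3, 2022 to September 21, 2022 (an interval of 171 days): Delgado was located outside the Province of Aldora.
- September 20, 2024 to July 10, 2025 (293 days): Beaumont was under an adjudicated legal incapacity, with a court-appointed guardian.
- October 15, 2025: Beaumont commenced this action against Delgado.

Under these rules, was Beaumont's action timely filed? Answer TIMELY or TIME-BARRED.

TIME-BARRED

Because discovery on May 9, 2019 post-dates the April 16, 2016 act, accrual under the later-of rule falls on May 9, 2019.
The untolled deadline — 5 years after May 9, 2019 — is May 9, 2024.
Because the defendant's absence from the jurisdiction ran from April 3, 2022 to September 21, 2022, the deadline is extended by 171 days to October 27, 2024.
The period was tolled for 293 days by the plaintiff's legal incapacity (September 20, 2024 to July 10, 2025), pushing the deadline to August 16, 2025.
Filing on October 15, 2025 missed the August 16, 2025 deadline — the action is time-barred.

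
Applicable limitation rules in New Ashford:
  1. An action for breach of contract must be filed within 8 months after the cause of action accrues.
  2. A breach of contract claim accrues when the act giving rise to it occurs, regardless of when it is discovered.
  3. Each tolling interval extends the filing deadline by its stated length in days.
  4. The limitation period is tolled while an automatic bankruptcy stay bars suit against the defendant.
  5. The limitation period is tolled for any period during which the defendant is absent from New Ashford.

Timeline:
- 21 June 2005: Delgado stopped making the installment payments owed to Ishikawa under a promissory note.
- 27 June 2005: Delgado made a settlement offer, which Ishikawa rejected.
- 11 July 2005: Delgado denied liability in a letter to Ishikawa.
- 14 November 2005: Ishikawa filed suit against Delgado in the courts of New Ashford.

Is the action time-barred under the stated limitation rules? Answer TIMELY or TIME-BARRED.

The claim accrued on 21 June 2005, when the wrongful act occurred.
Adding the 8 months base period to 21 June 2005 gives a deadline of 21 February 2006, before any tolling.
The other events in the timeline have no effect on the limitation period under the stated rules.
Ishikawa filed on 14 November 2005, before the 21 February 2006 deadline, so the action is timely.

TIMELY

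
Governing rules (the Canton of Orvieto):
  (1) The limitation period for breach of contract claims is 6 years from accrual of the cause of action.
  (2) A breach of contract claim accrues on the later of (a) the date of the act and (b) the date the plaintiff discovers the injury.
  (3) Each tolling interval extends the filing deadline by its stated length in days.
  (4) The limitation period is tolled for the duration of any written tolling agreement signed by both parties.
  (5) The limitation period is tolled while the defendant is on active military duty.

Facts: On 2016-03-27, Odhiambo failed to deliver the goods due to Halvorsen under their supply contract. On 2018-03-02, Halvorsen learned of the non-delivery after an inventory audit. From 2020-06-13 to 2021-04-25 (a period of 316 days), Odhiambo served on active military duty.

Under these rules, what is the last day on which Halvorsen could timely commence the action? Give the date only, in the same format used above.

2025-01-12

Taking the later of the act (2016-03-27) and discovery (2018-03-02), the claim accrued on 2018-03-02.
The untolled deadline — 6 years after 2018-03-02 — is 2024-03-02.
The period was tolled for 316 days by the defendant's active military service (2020-06-13 to 2021-04-25), pushing the deadline to 2025-01-12.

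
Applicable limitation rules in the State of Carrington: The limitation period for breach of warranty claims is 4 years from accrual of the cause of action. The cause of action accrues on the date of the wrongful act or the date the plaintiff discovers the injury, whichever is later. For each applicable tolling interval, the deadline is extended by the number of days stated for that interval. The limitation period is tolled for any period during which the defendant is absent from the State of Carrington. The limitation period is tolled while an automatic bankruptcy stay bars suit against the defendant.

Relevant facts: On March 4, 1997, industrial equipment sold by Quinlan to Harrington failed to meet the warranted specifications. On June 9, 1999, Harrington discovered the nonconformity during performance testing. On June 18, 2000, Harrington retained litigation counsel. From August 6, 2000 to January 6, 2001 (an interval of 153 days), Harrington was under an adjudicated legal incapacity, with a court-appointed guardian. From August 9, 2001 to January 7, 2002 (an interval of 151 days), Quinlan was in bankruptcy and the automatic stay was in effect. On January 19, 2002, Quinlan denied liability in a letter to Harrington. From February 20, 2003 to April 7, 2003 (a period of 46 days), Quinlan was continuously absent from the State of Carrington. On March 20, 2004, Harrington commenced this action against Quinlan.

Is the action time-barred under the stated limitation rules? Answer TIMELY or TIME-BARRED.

TIME-BARRED

Because discovery on June 9, 1999 post-dates the March 4, 1997 act, accrual under the later-of rule falls on June 9, 1999.
4 years from June 9, 1999 is June 9, 2003.
The automatic bankruptcy stay from August 9, 2001 to January 7, 2002 tolled the period for 151 days, extending the deadline to November 7, 2003.
The period was tolled for 46 days by the defendant's absence from the jurisdiction (February 20, 2003 to April 7, 2003), pushing the deadline to December 23, 2003.
No stated provision tolls the period for the plaintiff's incapacity, so the interval from August 6, 2000 to January 6, 2001 has no effect on the deadline.
None of the other events listed affects the running of the period under the stated rules.
Filing on March 20, 2004 missed the December 23, 2003 deadline — the action is time-barred.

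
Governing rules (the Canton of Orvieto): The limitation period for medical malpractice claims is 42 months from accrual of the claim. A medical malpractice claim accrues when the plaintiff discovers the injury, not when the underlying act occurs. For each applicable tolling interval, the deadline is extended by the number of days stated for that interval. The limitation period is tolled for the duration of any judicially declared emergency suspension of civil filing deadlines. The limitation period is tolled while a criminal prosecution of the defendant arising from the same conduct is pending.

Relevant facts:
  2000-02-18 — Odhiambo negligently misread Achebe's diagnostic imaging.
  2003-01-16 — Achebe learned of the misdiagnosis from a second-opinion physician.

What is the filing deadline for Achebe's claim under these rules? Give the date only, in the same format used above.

2006-07-16

Under the discovery rule, the claim accrued on 2003-01-16, when Achebe discovered the injury — not on the 2000-02-18 date of the underlying act.
The untolled deadline — 42 months after 2003-01-16 — is 2006-07-16.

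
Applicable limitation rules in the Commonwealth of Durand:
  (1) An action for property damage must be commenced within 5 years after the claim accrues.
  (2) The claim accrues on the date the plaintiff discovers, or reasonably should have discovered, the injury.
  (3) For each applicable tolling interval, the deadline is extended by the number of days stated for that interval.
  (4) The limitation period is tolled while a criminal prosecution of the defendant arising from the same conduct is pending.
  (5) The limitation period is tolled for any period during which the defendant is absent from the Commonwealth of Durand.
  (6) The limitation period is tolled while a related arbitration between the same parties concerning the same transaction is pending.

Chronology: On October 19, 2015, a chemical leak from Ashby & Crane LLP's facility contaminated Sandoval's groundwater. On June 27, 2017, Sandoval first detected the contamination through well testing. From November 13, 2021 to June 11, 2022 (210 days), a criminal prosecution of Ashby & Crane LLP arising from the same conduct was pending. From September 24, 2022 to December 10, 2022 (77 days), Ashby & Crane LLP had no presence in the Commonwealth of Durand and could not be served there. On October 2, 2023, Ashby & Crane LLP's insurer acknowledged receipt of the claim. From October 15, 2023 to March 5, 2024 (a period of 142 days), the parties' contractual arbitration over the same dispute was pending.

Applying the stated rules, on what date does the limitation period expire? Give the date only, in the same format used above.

April 10, 2023

Accrual is tied to discovery, so the period began on June 27, 2017 rather than on October 19, 2015 when the act occurred.
5 years from June 27, 2017 is June 27, 2022.
The pending criminal prosecution from November 13, 2021 to June 11, 2022 tolled the period for 210 days, extending the deadline to January 23, 2023.
Because the defendant's absence from the jurisdiction ran from September 24, 2022 to December 10, 2022, the deadline is extended by 77 days to April 10, 2023.
By the time the pending related arbitration began on October 15, 2023, the limitation period had already expired on April 10, 2023; that interval cannot revive it.
Nothing else in the chronology tolls or restarts the period.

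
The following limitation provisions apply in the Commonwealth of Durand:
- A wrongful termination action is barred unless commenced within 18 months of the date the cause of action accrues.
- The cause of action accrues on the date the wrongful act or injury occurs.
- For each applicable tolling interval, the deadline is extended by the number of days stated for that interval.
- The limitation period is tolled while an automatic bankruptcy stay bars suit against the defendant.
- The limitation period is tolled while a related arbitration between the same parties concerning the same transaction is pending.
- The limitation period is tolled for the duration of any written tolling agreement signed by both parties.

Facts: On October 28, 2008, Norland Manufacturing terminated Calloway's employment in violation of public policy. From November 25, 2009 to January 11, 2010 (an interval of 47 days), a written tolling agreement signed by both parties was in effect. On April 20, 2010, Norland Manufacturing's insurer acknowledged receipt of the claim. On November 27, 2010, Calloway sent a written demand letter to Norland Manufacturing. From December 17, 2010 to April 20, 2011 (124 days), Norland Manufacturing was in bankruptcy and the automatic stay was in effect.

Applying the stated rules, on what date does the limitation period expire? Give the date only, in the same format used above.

June 14, 2010

The claim accrued on October 28, 2008, when the wrongful act occurred.
Adding the 18 months base period to October 28, 2008 gives a deadline of April 28, 2010, before any tolling.
Because the written tolling agreement ran from November 25, 2009 to January 11, 2010, the deadline is extended by 47 days to June 14, 2010.
The automatic bankruptcy stay starting December 17, 2010 came too late — the period had run on June 14, 2010 — and so does not extend the deadline.
The other events in the timeline have no effect on the limitation period under the stated rules.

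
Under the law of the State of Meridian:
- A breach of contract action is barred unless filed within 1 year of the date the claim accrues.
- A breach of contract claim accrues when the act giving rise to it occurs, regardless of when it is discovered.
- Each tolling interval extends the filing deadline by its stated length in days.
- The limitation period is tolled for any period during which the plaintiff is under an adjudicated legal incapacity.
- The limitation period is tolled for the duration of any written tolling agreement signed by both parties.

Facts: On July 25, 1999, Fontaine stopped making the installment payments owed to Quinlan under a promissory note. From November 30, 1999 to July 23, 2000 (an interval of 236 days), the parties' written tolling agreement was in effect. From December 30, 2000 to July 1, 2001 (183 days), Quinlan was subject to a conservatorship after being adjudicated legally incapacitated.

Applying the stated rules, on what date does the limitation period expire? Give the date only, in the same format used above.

September 17, 2001

The limitation period began to run on July 25, 1999.
Adding the 1 year base period to July 25, 1999 gives a deadline of July 25, 2000, before any tolling.
The written tolling agreement from November 30, 1999 to July 23, 2000 tolled the period for 236 days, extending the deadline to March 18, 2001.
The plaintiff's legal incapacity from December 30, 2000 to July 1, 2001 tolled the period for 183 days, extending the deadline to September 17, 2001.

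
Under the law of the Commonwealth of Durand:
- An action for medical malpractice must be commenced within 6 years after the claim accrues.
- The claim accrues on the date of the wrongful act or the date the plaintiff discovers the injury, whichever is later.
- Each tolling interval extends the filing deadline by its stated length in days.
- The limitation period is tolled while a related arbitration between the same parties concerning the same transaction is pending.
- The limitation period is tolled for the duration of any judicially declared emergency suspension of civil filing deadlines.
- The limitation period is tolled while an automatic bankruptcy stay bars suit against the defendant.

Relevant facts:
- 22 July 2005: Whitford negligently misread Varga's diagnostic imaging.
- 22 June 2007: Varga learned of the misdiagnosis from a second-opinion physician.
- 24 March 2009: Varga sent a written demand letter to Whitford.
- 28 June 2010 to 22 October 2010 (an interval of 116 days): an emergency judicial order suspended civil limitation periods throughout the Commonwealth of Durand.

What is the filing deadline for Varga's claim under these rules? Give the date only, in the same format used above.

16 October 2013

Because discovery on 22 June 2007 post-dates the 22 July 2005 act, accrual under the later-of rule falls on 22 June 2007.
Adding the 6 years base period to 22 June 2007 gives a deadline of 22 June 2013, before any tolling.
The period was tolled for 116 days by the emergency suspension of filing deadlines (28 June 2010 to 22 October 2010), pushing the deadline to 16 October 2013.
None of the other events listed affects the running of the period under the stated rules.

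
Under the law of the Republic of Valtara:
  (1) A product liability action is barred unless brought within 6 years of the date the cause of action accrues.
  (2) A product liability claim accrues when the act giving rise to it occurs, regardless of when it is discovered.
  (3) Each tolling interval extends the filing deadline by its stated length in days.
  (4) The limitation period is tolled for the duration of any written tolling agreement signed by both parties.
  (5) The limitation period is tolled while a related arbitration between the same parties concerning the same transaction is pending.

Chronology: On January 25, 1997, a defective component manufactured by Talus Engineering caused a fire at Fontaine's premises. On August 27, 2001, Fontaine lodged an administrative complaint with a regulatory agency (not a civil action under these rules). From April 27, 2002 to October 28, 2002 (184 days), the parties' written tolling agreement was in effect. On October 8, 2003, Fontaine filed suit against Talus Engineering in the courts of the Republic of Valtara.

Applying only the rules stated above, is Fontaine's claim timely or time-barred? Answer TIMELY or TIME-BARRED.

The cause of action accrued on January 25, 1997, the date of the act.
Adding the 6 years base period to January 25, 1997 gives a deadline of January 25, 2003, before any tolling.
Because the written tolling agreement ran from April 27, 2002 to October 28, 2002, the deadline is extended by 184 days to July 28, 2003.
Nothing else in the chronology tolls or restarts the period.
Filing on October 8, 2003 missed the July 28, 2003 deadline — the action is time-barred.

TIME-BARRED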